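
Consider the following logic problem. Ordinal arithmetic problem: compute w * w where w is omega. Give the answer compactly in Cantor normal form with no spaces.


Compute w * w.
Ordinal * is associative and left-distributive over +, but NOT commutative; for finite n>1, n*w = w but w*n stays w*n.
w * w = w^2 by definition.
Result = w^2

w^2


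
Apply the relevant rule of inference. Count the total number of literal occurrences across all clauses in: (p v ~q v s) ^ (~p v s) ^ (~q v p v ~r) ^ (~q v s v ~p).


Counting literals in each clause:
Clause 1: 3 literal(s)
Clause 2: 2 literal(s)
Clause 3: 3 literal(s)
Clause 4: 3 literal(s)
Total = 11

11


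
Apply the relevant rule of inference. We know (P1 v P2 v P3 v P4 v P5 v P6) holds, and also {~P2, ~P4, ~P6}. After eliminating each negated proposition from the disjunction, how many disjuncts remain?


Original disjuncts (6): P1, P2, P3, P4, P5, P6
Negated (eliminate): ~P2, ~P4, ~P6
Remaining disjuncts: P1, P3, P5
Count = 6 - 3 = 3

3


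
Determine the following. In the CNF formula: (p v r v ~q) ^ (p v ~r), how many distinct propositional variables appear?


Identify each variable that appears in the formula.
Variables found: p, q, r
Count = 3

3


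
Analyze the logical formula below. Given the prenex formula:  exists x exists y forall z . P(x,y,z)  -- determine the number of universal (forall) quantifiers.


Quantifier prefix: exists x exists y forall z
Mark each quantifier type:
  E E U
Universal count = 1, Existential count = 2
Asked for universal (forall) quantifiers: 1

1


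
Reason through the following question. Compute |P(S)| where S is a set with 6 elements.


The power set of a set with n elements has 2^n elements.
|P(S)| = 2^6 = 64

64


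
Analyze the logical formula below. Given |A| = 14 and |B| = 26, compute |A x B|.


The Cartesian product A x B contains all ordered pairs (a, b).
|A x B| = |A| * |B| = 14 * 26 = 364

364


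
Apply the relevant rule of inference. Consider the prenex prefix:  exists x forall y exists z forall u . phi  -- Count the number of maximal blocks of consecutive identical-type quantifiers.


Quantifier-type sequence: E A E A  (A=forall, E=exists)
Group into maximal same-type runs:
  Ex1 | Ax1 | Ex1 | Ax1
Number of blocks = 4

4


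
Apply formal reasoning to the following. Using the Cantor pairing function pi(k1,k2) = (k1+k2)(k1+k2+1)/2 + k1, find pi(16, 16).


k1 + k2 = 32
(k1+k2)(k1+k2+1)/2 = 32 * 33 / 2 = 528
pi = 528 + 16 = 544

544


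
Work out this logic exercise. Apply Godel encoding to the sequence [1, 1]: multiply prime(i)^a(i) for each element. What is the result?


Encode each element as an exponent of the corresponding prime:
  2^1 = 2
  3^1 = 3
Product = 2 * 3 = 6

6


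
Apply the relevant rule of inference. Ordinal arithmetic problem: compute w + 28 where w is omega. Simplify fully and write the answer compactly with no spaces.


Compute w + 28.
Ordinal + is associative but NOT commutative; for finite n>0, n + w = w but w + n stays w+n.
w + 28 is already in normal form (a successor ordinal beyond w).
Result = w+28

w+28


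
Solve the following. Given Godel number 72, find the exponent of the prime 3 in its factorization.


Factorize 72 by dividing by 3 repeatedly.
Division steps: 3 divides 72 exactly 2 time(s).
Exponent of 3 = 2

2


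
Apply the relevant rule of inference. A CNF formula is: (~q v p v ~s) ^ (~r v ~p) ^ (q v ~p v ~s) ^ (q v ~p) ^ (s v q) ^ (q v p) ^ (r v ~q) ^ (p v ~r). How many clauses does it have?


A CNF formula is a conjunction of clauses.
Clauses are separated by ^.
Counting the conjuncts: 8 clauses.

8


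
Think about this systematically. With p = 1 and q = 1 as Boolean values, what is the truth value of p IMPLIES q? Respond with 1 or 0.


p = 1, q = 1
Operation: p IMPLIES q
Evaluate: 1 IMPLIES 1 = 1

1


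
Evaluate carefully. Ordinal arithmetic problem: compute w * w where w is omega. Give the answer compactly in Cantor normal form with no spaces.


Compute w * w.
Ordinal * is associative and left-distributive over +, but NOT commutative; for finite n>1, n*w = w but w*n stays w*n.
w * w = w^2 by definition.
Result = w^2

w^2


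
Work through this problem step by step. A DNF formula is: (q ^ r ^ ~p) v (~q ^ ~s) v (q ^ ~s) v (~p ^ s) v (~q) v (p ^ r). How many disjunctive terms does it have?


A DNF formula is a disjunction of terms (conjunctions).
Terms are separated by v.
Counting the disjuncts: 6 terms.

6


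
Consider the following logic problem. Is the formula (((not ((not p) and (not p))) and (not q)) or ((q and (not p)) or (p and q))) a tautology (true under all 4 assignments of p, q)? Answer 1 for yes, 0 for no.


Check all 4 assignments:
p=0, q=0: 0
p=0, q=1: 1
p=1, q=0: 1
p=1, q=1: 1
Satisfying count = 3/4.
Tautology iff count = 4: no.

0


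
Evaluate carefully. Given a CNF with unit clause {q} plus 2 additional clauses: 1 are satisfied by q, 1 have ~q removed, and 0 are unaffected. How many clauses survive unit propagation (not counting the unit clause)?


Satisfied (removed): 1
Shortened (remain): 1
Unchanged (remain): 0
Remaining = 1 + 0 = 1

1


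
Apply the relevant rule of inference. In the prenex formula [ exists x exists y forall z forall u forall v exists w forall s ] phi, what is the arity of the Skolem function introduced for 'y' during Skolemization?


Quantifier prefix: exists x exists y forall z forall u forall v exists w forall s
'y' is existentially quantified at position 2.
No universal quantifiers precede it.
Skolem function arity = 0 (a Skolem constant)

0


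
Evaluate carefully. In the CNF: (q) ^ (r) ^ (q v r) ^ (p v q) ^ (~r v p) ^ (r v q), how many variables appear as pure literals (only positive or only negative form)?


Check each variable for pure literal status:
p: pure positive
q: pure positive
r: mixed (not pure)
Pure literal count = 2

2


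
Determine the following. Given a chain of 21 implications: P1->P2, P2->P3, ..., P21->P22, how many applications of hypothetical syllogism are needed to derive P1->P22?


With 21 implications in a chain connecting 22 propositions:
P1->P2, P2->P3, ..., P21->P22
Steps needed = (number of implications) - 1 = 21 - 1 = 20

20


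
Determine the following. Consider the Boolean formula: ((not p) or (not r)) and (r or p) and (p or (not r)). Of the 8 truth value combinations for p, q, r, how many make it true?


Evaluate all 8 assignments for p, q, r:
p=0, q=0, r=0: 0
p=0, q=0, r=1: 0
p=0, q=1, r=0: 0
p=0, q=1, r=1: 0
p=1, q=0, r=0: 1
p=1, q=0, r=1: 0
p=1, q=1, r=0: 1
p=1, q=1, r=1: 0
Satisfying count = 2

2


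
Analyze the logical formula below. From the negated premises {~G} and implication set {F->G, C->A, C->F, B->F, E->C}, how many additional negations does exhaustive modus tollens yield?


Initial negated facts: {~G}
Apply modus tollens to closure:
  ~G and F->G  =>  ~F
  ~F and C->F  =>  ~C
  ~F and B->F  =>  ~B
  ~C and E->C  =>  ~E
Final negated: {~B, ~C, ~E, ~F, ~G}
New negations: {~B, ~C, ~E, ~F}
Count = 4

4


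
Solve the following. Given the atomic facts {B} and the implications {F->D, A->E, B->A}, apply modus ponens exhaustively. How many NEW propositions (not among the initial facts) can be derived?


Initial facts: {B}
Apply modus ponens to closure:
  B and B->A  =>  A
  A and A->E  =>  E
Final known: {A, B, E}
New propositions: {A, E}
Count = 2

2


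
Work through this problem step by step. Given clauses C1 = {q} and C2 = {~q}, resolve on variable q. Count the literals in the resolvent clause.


Remove q from C1 and ~q from C2.
C1 remainder: {}
C2 remainder: {}
Union (resolvent): {} (empty clause)
Resolvent has 0 literal(s).

0


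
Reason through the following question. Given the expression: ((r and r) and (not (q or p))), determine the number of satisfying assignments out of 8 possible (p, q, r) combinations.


Check all 8 assignments:
p=0, q=0, r=0: 0
p=0, q=0, r=1: 1
p=0, q=1, r=0: 0
p=0, q=1, r=1: 0
p=1, q=0, r=0: 0
p=1, q=0, r=1: 0
p=1, q=1, r=0: 0
p=1, q=1, r=1: 0
Count of True = 1

1


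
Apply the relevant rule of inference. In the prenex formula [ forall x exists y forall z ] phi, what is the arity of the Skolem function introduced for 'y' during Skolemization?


Quantifier prefix: forall x exists y forall z
'y' is existentially quantified at position 2.
Universal variables preceding it: x
Skolem function arity = 1

1


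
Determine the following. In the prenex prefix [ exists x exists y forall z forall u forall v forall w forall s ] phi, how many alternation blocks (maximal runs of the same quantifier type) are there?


Quantifier-type sequence: E E A A A A A  (A=forall, E=exists)
Group into maximal same-type runs:
  Ex2 | Ax5
Number of blocks = 2

2


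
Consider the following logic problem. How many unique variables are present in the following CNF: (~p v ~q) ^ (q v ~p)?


Identify each variable that appears in the formula.
Variables found: p, q
Count = 2

2


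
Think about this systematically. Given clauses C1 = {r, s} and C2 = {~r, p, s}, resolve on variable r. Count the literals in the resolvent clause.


Remove r from C1 and ~r from C2.
C1 remainder: {s}
C2 remainder: {p, s}
Union (resolvent): {p, s}
Resolvent has 2 literal(s).

2


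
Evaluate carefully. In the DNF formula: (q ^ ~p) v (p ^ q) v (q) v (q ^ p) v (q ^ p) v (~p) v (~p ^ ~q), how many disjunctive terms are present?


A DNF formula is a disjunction of terms (conjunctions).
Terms are separated by v.
Counting the disjuncts: 7 terms.

7


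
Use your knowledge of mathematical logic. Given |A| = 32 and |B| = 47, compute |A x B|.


The Cartesian product A x B contains all ordered pairs (a, b).
|A x B| = |A| * |B| = 32 * 47 = 1504

1504


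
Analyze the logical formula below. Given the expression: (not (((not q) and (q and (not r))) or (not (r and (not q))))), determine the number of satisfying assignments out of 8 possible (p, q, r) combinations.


Check all 8 assignments:
p=0, q=0, r=0: 0
p=0, q=0, r=1: 1
p=0, q=1, r=0: 0
p=0, q=1, r=1: 0
p=1, q=0, r=0: 0
p=1, q=0, r=1: 1
p=1, q=1, r=0: 0
p=1, q=1, r=1: 0
Count of True = 2

2


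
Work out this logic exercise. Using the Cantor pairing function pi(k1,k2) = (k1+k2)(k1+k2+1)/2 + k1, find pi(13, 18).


k1 + k2 = 31
(k1+k2)(k1+k2+1)/2 = 31 * 32 / 2 = 496
pi = 496 + 13 = 509

509


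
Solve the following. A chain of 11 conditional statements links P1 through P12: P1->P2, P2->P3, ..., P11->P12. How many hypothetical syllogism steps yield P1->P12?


With 11 implications in a chain connecting 12 propositions:
P1->P2, P2->P3, ..., P11->P12
Steps needed = (number of implications) - 1 = 11 - 1 = 10

10


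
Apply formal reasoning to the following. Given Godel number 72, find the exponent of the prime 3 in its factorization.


Factorize 72 by dividing by 3 repeatedly.
Division steps: 3 divides 72 exactly 2 time(s).
Exponent of 3 = 2

2


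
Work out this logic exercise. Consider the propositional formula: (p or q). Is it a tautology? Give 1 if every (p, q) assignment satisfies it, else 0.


Check all 4 assignments:
p=0, q=0: 0
p=0, q=1: 1
p=1, q=0: 1
p=1, q=1: 1
Satisfying count = 3/4.
Tautology iff count = 4: no.

0


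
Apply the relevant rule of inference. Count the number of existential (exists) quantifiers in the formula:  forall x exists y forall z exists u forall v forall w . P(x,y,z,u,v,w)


Quantifier prefix: forall x exists y forall z exists u forall v forall w
Mark each quantifier type:
  U E U E U U
Universal count = 4, Existential count = 2
Asked for existential (exists) quantifiers: 2

2


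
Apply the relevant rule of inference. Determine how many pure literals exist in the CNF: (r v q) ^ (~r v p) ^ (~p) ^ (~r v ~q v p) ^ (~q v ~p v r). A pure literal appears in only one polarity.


Check each variable for pure literal status:
p: mixed (not pure)
q: mixed (not pure)
r: mixed (not pure)
Pure literal count = 0

0


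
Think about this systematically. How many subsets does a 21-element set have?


The power set of a set with n elements has 2^n elements.
|P(S)| = 2^21 = 2097152

2097152


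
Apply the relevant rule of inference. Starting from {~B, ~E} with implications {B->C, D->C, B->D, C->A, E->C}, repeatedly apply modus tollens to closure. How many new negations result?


Initial negated facts: {~B, ~E}
Apply modus tollens to closure:
  (no implication fires)
Final negated: {~B, ~E}
New negations: {(none)}
Count = 0

0


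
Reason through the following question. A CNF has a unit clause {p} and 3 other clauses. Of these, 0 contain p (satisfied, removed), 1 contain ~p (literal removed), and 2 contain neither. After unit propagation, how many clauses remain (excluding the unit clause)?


Satisfied (removed): 0
Shortened (remain): 1
Unchanged (remain): 2
Remaining = 1 + 2 = 3

3


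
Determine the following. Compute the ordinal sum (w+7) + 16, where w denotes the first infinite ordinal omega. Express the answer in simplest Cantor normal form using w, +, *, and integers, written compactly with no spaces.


Compute (w+7) + 16.
Ordinal + is associative but NOT commutative; for finite n>0, n + w = w but w + n stays w+n.
By associativity: (w+7) + 16 = w + (7+16) = w+23.
Result = w+23

w+23


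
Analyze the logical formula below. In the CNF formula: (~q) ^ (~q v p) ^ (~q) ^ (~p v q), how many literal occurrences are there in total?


Counting literals in each clause:
Clause 1: 1 literal(s)
Clause 2: 2 literal(s)
Clause 3: 1 literal(s)
Clause 4: 2 literal(s)
Total = 6

6


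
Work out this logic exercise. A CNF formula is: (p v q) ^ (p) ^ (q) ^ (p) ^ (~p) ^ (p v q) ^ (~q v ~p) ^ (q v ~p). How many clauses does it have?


A CNF formula is a conjunction of clauses.
Clauses are separated by ^.
Counting the conjuncts: 8 clauses.

8


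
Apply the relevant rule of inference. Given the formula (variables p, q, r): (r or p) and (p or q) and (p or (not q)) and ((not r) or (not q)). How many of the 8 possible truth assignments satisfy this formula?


Evaluate all 8 assignments for p, q, r:
p=0, q=0, r=0: 0
p=0, q=0, r=1: 0
p=0, q=1, r=0: 0
p=0, q=1, r=1: 0
p=1, q=0, r=0: 1
p=1, q=0, r=1: 1
p=1, q=1, r=0: 1
p=1, q=1, r=1: 0
Satisfying count = 3

3


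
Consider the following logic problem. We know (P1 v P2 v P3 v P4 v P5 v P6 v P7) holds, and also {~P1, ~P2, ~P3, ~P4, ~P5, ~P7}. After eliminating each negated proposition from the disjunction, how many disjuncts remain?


Original disjuncts (7): P1, P2, P3, P4, P5, P6, P7
Negated (eliminate): ~P1, ~P2, ~P3, ~P4, ~P5, ~P7
Remaining disjuncts: P6
Count = 7 - 6 = 1

1


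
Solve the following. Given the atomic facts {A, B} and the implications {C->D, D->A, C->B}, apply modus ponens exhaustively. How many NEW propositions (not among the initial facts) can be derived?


Initial facts: {A, B}
Apply modus ponens to closure:
  (no implication fires)
Final known: {A, B}
New propositions: {(none)}
Count = 0

0


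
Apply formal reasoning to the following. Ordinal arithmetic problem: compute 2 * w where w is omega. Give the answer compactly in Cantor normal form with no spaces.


Compute 2 * w.
Ordinal * is associative and left-distributive over +, but NOT commutative; for finite n>1, n*w = w but w*n stays w*n.
For finite n>0, n * w = sup{n*k : k<w} = w. So 2 * w = w.
Result = w

w


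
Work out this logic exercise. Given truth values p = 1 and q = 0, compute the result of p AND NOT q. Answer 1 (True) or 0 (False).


p = 1, q = 0
Operation: p AND NOT q
Evaluate: 1 AND NOT 0 = 1

1


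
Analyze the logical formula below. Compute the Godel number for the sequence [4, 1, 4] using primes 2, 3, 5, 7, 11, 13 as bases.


Encode each element as an exponent of the corresponding prime:
  2^4 = 16
  3^1 = 3
  5^4 = 625
Product = 16 * 3 * 625 = 30000

30000


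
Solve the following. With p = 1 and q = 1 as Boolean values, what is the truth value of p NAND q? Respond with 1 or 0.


p = 1, q = 1
Operation: p NAND q
Evaluate: 1 NAND 1 = 0

0


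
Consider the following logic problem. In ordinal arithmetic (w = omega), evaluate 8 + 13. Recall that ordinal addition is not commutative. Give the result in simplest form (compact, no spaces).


Compute 8 + 13.
Ordinal + is associative but NOT commutative; for finite n>0, n + w = w but w + n stays w+n.
Both operands finite; ordinal + agrees with natural +: 8 + 13 = 21.
Result = 21

21


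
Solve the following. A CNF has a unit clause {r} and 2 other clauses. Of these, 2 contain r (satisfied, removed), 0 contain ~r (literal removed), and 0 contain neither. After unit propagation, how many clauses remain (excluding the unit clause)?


Satisfied (removed): 2
Shortened (remain): 0
Unchanged (remain): 0
Remaining = 0 + 0 = 0

0


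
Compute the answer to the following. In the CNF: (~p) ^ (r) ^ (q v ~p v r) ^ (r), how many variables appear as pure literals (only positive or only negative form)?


Check each variable for pure literal status:
p: pure negative
q: pure positive
r: pure positive
Pure literal count = 3

3


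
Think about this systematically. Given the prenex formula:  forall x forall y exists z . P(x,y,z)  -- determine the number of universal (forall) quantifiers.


Quantifier prefix: forall x forall y exists z
Mark each quantifier type:
  U U E
Universal count = 2, Existential count = 1
Asked for universal (forall) quantifiers: 2

2


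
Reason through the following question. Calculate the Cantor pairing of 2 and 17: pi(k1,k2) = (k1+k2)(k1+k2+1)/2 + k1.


k1 + k2 = 19
(k1+k2)(k1+k2+1)/2 = 19 * 20 / 2 = 190
pi = 190 + 2 = 192

192


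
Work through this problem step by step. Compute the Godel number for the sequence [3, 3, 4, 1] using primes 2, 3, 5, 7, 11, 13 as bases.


Encode each element as an exponent of the corresponding prime:
  2^3 = 8
  3^3 = 27
  5^4 = 625
  7^1 = 7
Product = 8 * 27 * 625 * 7 = 945000

945000


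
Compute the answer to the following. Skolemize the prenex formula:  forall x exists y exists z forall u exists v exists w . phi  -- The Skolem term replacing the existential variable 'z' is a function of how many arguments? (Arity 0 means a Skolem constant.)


Quantifier prefix: forall x exists y exists z forall u exists v exists w
'z' is existentially quantified at position 3.
Universal variables preceding it: x
Skolem function arity = 1

1


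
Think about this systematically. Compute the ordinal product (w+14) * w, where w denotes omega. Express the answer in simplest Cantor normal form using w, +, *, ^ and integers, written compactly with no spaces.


Compute (w+14) * w.
Ordinal * is associative and left-distributive over +, but NOT commutative; for finite n>1, n*w = w but w*n stays w*n.
(w+14) * w = sup{(w+14)*k : k<w} = sup{w*k+14} = w^2 (the +14 tail is absorbed in the limit).
Result = w^2

w^2


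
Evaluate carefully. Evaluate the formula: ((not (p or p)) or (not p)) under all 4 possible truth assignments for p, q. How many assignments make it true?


Check all 4 assignments:
p=0, q=0: 1
p=0, q=1: 1
p=1, q=0: 0
p=1, q=1: 0
Count of True = 2

2


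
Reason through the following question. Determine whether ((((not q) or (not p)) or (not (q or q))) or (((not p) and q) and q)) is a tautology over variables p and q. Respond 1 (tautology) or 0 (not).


Check all 4 assignments:
p=0, q=0: 1
p=0, q=1: 1
p=1, q=0: 1
p=1, q=1: 0
Satisfying count = 3/4.
Tautology iff count = 4: no.

0


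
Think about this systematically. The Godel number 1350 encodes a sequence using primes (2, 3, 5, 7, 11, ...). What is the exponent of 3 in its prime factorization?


Factorize 1350 by dividing by 3 repeatedly.
Division steps: 3 divides 1350 exactly 3 time(s).
Exponent of 3 = 3

3


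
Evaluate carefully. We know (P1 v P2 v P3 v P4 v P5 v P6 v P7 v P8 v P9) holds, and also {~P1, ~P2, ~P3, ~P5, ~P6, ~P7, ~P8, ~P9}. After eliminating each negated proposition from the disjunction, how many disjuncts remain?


Original disjuncts (9): P1, P2, P3, P4, P5, P6, P7, P8, P9
Negated (eliminate): ~P1, ~P2, ~P3, ~P5, ~P6, ~P7, ~P8, ~P9
Remaining disjuncts: P4
Count = 9 - 8 = 1

1


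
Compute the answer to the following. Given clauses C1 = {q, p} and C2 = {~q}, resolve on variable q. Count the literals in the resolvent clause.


Remove q from C1 and ~q from C2.
C1 remainder: {p}
C2 remainder: {}
Union (resolvent): {p}
Resolvent has 1 literal(s).

1


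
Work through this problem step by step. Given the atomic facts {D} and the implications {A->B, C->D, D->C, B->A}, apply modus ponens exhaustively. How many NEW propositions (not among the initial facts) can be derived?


Initial facts: {D}
Apply modus ponens to closure:
  D and D->C  =>  C
Final known: {C, D}
New propositions: {C}
Count = 1

1


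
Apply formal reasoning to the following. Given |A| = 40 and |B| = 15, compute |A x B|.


The Cartesian product A x B contains all ordered pairs (a, b).
|A x B| = |A| * |B| = 40 * 15 = 600

600


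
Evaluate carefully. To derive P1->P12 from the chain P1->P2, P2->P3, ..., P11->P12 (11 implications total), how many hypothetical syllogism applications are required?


With 11 implications in a chain connecting 12 propositions:
P1->P2, P2->P3, ..., P11->P12
Steps needed = (number of implications) - 1 = 11 - 1 = 10

10


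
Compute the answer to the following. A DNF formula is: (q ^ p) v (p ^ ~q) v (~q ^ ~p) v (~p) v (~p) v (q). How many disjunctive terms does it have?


A DNF formula is a disjunction of terms (conjunctions).
Terms are separated by v.
Counting the disjuncts: 6 terms.

6


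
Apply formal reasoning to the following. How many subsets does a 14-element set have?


The power set of a set with n elements has 2^n elements.
|P(S)| = 2^14 = 16384

16384


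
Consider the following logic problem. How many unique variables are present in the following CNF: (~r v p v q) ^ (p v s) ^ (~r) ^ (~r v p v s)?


Identify each variable that appears in the formula.
Variables found: p, q, r, s
Count = 4

4


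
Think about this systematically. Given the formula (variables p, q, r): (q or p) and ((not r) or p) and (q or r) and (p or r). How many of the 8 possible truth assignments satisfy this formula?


Evaluate all 8 assignments for p, q, r:
p=0, q=0, r=0: 0
p=0, q=0, r=1: 0
p=0, q=1, r=0: 0
p=0, q=1, r=1: 0
p=1, q=0, r=0: 0
p=1, q=0, r=1: 1
p=1, q=1, r=0: 1
p=1, q=1, r=1: 1
Satisfying count = 3

3


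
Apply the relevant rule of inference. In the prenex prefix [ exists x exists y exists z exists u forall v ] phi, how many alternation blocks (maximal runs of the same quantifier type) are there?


Quantifier-type sequence: E E E E A  (A=forall, E=exists)
Group into maximal same-type runs:
  Ex4 | Ax1
Number of blocks = 2

2


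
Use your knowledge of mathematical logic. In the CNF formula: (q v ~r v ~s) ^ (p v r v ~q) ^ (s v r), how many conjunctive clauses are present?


A CNF formula is a conjunction of clauses.
Clauses are separated by ^.
Counting the conjuncts: 3 clauses.

3


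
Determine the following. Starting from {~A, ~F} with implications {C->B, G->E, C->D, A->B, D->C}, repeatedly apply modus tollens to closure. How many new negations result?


Initial negated facts: {~A, ~F}
Apply modus tollens to closure:
  (no implication fires)
Final negated: {~A, ~F}
New negations: {(none)}
Count = 0

0


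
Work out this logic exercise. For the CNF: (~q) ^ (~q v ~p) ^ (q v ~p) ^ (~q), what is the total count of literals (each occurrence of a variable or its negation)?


Counting literals in each clause:
Clause 1: 1 literal(s)
Clause 2: 2 literal(s)
Clause 3: 2 literal(s)
Clause 4: 1 literal(s)
Total = 6

6


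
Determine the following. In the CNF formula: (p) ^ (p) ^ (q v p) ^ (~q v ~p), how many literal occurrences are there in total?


Counting literals in each clause:
Clause 1: 1 literal(s)
Clause 2: 1 literal(s)
Clause 3: 2 literal(s)
Clause 4: 2 literal(s)
Total = 6

6


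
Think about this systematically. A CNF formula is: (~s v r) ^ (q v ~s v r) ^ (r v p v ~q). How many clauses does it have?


A CNF formula is a conjunction of clauses.
Clauses are separated by ^.
Counting the conjuncts: 3 clauses.

3


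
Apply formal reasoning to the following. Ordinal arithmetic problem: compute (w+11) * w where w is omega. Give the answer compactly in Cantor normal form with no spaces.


Compute (w+11) * w.
Ordinal * is associative and left-distributive over +, but NOT commutative; for finite n>1, n*w = w but w*n stays w*n.
(w+11) * w = sup{(w+11)*k : k<w} = sup{w*k+11} = w^2 (the +11 tail is absorbed in the limit).
Result = w^2

w^2


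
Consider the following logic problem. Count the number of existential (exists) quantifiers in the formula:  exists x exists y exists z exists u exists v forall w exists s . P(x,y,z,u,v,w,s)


Quantifier prefix: exists x exists y exists z exists u exists v forall w exists s
Mark each quantifier type:
  E E E E E U E
Universal count = 1, Existential count = 6
Asked for existential (exists) quantifiers: 6

6


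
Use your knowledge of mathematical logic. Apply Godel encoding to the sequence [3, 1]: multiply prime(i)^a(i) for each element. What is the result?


Encode each element as an exponent of the corresponding prime:
  2^3 = 8
  3^1 = 3
Product = 8 * 3 = 24

24


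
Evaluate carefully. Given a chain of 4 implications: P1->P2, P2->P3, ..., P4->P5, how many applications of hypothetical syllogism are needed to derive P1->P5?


With 4 implications in a chain connecting 5 propositions:
P1->P2, P2->P3, ..., P4->P5
Steps needed = (number of implications) - 1 = 4 - 1 = 3

3


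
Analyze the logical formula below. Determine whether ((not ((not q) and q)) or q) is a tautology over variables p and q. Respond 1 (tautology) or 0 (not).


Check all 4 assignments:
p=0, q=0: 1
p=0, q=1: 1
p=1, q=0: 1
p=1, q=1: 1
Satisfying count = 4/4.
Tautology iff count = 4: yes.

1


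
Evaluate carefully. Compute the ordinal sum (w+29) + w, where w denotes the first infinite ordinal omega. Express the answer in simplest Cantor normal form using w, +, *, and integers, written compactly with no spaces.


Compute (w+29) + w.
Ordinal + is associative but NOT commutative; for finite n>0, n + w = w but w + n stays w+n.
(w+29) + w = w + (29+w) = w + w = w*2 (the finite tail 29 is absorbed by the right w).
Result = w*2

w*2


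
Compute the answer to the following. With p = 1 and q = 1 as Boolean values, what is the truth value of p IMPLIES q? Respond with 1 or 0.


p = 1, q = 1
Operation: p IMPLIES q
Evaluate: 1 IMPLIES 1 = 1

1


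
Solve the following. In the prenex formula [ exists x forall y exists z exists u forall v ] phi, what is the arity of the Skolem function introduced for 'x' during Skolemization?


Quantifier prefix: exists x forall y exists z exists u forall v
'x' is existentially quantified at position 1.
No universal quantifiers precede it.
Skolem function arity = 0 (a Skolem constant)

0


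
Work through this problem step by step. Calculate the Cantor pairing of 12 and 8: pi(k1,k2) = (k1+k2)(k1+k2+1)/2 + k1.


k1 + k2 = 20
(k1+k2)(k1+k2+1)/2 = 20 * 21 / 2 = 210
pi = 210 + 12 = 222

222


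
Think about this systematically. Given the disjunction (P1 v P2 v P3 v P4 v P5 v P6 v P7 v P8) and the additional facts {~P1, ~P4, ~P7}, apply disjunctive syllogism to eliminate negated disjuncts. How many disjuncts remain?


Original disjuncts (8): P1, P2, P3, P4, P5, P6, P7, P8
Negated (eliminate): ~P1, ~P4, ~P7
Remaining disjuncts: P2, P3, P5, P6, P8
Count = 8 - 3 = 5

5


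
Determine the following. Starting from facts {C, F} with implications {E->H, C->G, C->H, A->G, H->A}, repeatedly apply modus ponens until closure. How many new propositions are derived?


Initial facts: {C, F}
Apply modus ponens to closure:
  C and C->G  =>  G
  C and C->H  =>  H
  H and H->A  =>  A
Final known: {A, C, F, G, H}
New propositions: {A, G, H}
Count = 3

3


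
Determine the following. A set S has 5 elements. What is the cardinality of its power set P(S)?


The power set of a set with n elements has 2^n elements.
|P(S)| = 2^5 = 32

32


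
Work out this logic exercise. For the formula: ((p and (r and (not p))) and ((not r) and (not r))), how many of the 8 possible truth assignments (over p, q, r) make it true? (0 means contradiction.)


Check all 8 assignments:
p=0, q=0, r=0: 0
p=0, q=0, r=1: 0
p=0, q=1, r=0: 0
p=0, q=1, r=1: 0
p=1, q=0, r=0: 0
p=1, q=0, r=1: 0
p=1, q=1, r=0: 0
p=1, q=1, r=1: 0
Count of True = 0

0


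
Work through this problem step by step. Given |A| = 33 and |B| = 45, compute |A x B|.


The Cartesian product A x B contains all ordered pairs (a, b).
|A x B| = |A| * |B| = 33 * 45 = 1485

1485


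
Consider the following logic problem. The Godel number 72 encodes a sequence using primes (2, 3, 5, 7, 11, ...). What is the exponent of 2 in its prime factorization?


Factorize 72 by dividing by 2 repeatedly.
Division steps: 2 divides 72 exactly 3 time(s).
Exponent of 2 = 3

3


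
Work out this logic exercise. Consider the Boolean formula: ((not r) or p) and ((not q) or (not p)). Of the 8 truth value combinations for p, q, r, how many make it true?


Evaluate all 8 assignments for p, q, r:
p=0, q=0, r=0: 1
p=0, q=0, r=1: 0
p=0, q=1, r=0: 1
p=0, q=1, r=1: 0
p=1, q=0, r=0: 1
p=1, q=0, r=1: 1
p=1, q=1, r=0: 0
p=1, q=1, r=1: 0
Satisfying count = 4

4


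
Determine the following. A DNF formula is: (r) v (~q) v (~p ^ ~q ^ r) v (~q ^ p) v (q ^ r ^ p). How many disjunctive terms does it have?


A DNF formula is a disjunction of terms (conjunctions).
Terms are separated by v.
Counting the disjuncts: 5 terms.

5


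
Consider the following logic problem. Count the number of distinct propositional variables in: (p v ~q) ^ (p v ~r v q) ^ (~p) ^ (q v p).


Identify each variable that appears in the formula.
Variables found: p, q, r
Count = 3

3


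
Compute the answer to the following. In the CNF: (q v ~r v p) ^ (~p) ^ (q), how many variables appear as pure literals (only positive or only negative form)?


Check each variable for pure literal status:
p: mixed (not pure)
q: pure positive
r: pure negative
Pure literal count = 2

2


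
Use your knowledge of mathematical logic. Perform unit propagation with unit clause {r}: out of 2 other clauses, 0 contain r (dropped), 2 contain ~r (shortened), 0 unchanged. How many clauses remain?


Satisfied (removed): 0
Shortened (remain): 2
Unchanged (remain): 0
Remaining = 2 + 0 = 2

2


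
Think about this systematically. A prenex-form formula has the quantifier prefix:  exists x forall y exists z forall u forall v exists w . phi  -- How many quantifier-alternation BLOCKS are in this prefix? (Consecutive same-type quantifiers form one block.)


Quantifier-type sequence: E A E A A E  (A=forall, E=exists)
Group into maximal same-type runs:
  Ex1 | Ax1 | Ex1 | Ax2 | Ex1
Number of blocks = 5

5


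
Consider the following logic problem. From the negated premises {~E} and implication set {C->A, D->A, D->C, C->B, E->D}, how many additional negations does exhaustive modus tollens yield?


Initial negated facts: {~E}
Apply modus tollens to closure:
  (no implication fires)
Final negated: {~E}
New negations: {(none)}
Count = 0

0


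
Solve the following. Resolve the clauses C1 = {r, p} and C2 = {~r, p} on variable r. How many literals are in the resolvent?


Remove r from C1 and ~r from C2.
C1 remainder: {p}
C2 remainder: {p}
Union (resolvent): {p}
Resolvent has 1 literal(s).

1


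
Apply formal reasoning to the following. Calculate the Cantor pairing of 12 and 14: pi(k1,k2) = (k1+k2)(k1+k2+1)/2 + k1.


k1 + k2 = 26
(k1+k2)(k1+k2+1)/2 = 26 * 27 / 2 = 351
pi = 351 + 12 = 363

363


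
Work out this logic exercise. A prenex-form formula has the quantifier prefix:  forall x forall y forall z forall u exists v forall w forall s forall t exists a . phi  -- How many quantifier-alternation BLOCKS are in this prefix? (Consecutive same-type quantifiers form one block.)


Quantifier-type sequence: A A A A E A A A E  (A=forall, E=exists)
Group into maximal same-type runs:
  Ax4 | Ex1 | Ax3 | Ex1
Number of blocks = 4

4


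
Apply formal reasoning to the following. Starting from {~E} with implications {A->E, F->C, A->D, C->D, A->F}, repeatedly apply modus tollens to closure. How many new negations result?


Initial negated facts: {~E}
Apply modus tollens to closure:
  ~E and A->E  =>  ~A
Final negated: {~A, ~E}
New negations: {~A}
Count = 1

1


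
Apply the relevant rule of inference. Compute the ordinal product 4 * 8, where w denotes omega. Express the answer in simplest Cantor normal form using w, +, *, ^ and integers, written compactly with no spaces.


Compute 4 * 8.
Ordinal * is associative and left-distributive over +, but NOT commutative; for finite n>1, n*w = w but w*n stays w*n.
Both finite; ordinal * agrees with natural *: 4 * 8 = 32.
Result = 32

32


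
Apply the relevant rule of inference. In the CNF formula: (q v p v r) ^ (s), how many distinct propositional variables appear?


Identify each variable that appears in the formula.
Variables found: p, q, r, s
Count = 4

4


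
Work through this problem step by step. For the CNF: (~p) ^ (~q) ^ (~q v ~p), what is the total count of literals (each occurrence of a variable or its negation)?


Counting literals in each clause:
Clause 1: 1 literal(s)
Clause 2: 1 literal(s)
Clause 3: 2 literal(s)
Total = 4

4


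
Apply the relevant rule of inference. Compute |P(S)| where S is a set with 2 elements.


The power set of a set with n elements has 2^n elements.
|P(S)| = 2^2 = 4

4


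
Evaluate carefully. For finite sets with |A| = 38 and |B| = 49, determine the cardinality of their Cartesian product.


The Cartesian product A x B contains all ordered pairs (a, b).
|A x B| = |A| * |B| = 38 * 49 = 1862

1862


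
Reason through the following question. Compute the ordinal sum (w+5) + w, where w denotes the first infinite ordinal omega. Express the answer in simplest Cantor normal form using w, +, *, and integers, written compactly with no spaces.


Compute (w+5) + w.
Ordinal + is associative but NOT commutative; for finite n>0, n + w = w but w + n stays w+n.
(w+5) + w = w + (5+w) = w + w = w*2 (the finite tail 5 is absorbed by the right w).
Result = w*2

w*2


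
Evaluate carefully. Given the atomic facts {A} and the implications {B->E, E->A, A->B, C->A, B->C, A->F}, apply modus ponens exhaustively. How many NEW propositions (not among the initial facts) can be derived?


Initial facts: {A}
Apply modus ponens to closure:
  A and A->B  =>  B
  B and B->C  =>  C
  A and A->F  =>  F
  B and B->E  =>  E
Final known: {A, B, C, E, F}
New propositions: {B, C, E, F}
Count = 4

4


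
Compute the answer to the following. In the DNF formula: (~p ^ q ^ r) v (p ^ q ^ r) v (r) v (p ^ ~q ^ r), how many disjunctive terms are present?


A DNF formula is a disjunction of terms (conjunctions).
Terms are separated by v.
Counting the disjuncts: 4 terms.

4


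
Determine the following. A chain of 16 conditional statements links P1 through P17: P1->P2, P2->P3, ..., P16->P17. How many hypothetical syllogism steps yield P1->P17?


With 16 implications in a chain connecting 17 propositions:
P1->P2, P2->P3, ..., P16->P17
Steps needed = (number of implications) - 1 = 16 - 1 = 15

15


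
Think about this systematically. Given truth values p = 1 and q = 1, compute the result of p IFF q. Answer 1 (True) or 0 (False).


p = 1, q = 1
Operation: p IFF q
Evaluate: 1 IFF 1 = 1

1


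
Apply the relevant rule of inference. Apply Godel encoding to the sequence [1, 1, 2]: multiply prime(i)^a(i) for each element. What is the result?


Encode each element as an exponent of the corresponding prime:
  2^1 = 2
  3^1 = 3
  5^2 = 25
Product = 2 * 3 * 25 = 150

150


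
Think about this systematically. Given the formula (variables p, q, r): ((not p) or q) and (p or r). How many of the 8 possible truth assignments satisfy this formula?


Evaluate all 8 assignments for p, q, r:
p=0, q=0, r=0: 0
p=0, q=0, r=1: 1
p=0, q=1, r=0: 0
p=0, q=1, r=1: 1
p=1, q=0, r=0: 0
p=1, q=0, r=1: 0
p=1, q=1, r=0: 1
p=1, q=1, r=1: 1
Satisfying count = 4

4


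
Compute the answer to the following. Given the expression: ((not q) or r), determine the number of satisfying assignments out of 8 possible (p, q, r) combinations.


Check all 8 assignments:
p=0, q=0, r=0: 1
p=0, q=0, r=1: 1
p=0, q=1, r=0: 0
p=0, q=1, r=1: 1
p=1, q=0, r=0: 1
p=1, q=0, r=1: 1
p=1, q=1, r=0: 0
p=1, q=1, r=1: 1
Count of True = 6

6


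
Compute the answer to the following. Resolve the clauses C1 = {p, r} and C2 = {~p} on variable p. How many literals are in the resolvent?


Remove p from C1 and ~p from C2.
C1 remainder: {r}
C2 remainder: {}
Union (resolvent): {r}
Resolvent has 1 literal(s).

1


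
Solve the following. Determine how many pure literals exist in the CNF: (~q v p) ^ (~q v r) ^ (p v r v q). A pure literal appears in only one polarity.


Check each variable for pure literal status:
p: pure positive
q: mixed (not pure)
r: pure positive
Pure literal count = 2

2


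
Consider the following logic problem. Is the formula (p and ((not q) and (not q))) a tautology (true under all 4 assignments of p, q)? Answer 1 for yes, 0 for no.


Check all 4 assignments:
p=0, q=0: 0
p=0, q=1: 0
p=1, q=0: 1
p=1, q=1: 0
Satisfying count = 1/4.
Tautology iff count = 4: no.

0


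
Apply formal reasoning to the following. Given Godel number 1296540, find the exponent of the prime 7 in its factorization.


Factorize 1296540 by dividing by 7 repeatedly.
Division steps: 7 divides 1296540 exactly 4 time(s).
Exponent of 7 = 4

4


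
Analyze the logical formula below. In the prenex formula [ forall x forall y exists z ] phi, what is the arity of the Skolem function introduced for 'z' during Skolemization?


Quantifier prefix: forall x forall y exists z
'z' is existentially quantified at position 3.
Universal variables preceding it: x, y
Skolem function arity = 2

2


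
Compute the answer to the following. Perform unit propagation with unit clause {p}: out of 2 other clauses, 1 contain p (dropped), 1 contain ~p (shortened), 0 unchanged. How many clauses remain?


Satisfied (removed): 1
Shortened (remain): 1
Unchanged (remain): 0
Remaining = 1 + 0 = 1

1


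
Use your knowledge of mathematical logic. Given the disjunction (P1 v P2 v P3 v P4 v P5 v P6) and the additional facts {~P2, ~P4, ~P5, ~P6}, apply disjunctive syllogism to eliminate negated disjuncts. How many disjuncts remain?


Original disjuncts (6): P1, P2, P3, P4, P5, P6
Negated (eliminate): ~P2, ~P4, ~P5, ~P6
Remaining disjuncts: P1, P3
Count = 6 - 4 = 2

2


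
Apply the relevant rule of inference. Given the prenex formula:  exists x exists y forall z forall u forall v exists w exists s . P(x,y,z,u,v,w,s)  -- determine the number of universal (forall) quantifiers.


Quantifier prefix: exists x exists y forall z forall u forall v exists w exists s
Mark each quantifier type:
  E E U U U E E
Universal count = 3, Existential count = 4
Asked for universal (forall) quantifiers: 3

3


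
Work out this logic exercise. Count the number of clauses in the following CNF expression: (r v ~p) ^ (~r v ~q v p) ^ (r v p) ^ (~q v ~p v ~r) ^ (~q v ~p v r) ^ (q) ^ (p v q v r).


A CNF formula is a conjunction of clauses.
Clauses are separated by ^.
Counting the conjuncts: 7 clauses.

7


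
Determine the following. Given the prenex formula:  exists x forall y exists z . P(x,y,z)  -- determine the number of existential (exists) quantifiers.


Quantifier prefix: exists x forall y exists z
Mark each quantifier type:
  E U E
Universal count = 1, Existential count = 2
Asked for existential (exists) quantifiers: 2

2


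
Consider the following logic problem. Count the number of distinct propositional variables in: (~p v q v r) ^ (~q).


Identify each variable that appears in the formula.
Variables found: p, q, r
Count = 3

3
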